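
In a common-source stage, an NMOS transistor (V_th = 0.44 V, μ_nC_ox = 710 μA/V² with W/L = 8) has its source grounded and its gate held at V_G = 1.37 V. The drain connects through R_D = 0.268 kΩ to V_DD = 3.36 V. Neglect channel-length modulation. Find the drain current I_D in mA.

V_GS = V_G = 1.37 V, so V_ov = 1.37 − 0.44 = 0.93 V.
k_n = μ_nC_ox · (W/L) = 5.68 mA/V².
Assume saturation: I_D = ½ k_n V_ov² = 0.5 × 5.68 × 0.93² = 2.46 mA, giving V_DS = V_DD − I_D R_D = 3.36 − 2.46 × 0.268 = 2.7 V.
V_DS = 2.7 V ≥ V_ov = 0.93 V, confirming saturation.

I_D = 2.46 mA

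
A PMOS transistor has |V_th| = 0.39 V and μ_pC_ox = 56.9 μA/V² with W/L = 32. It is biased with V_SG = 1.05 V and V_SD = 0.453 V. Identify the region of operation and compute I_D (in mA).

k_p = μ_pC_ox · (W/L) = 1.821 mA/V².
V_ov = V_SG − |V_th| = 1.05 − 0.39 = 0.66 V.
Since V_SD = 0.453 V < V_ov = 0.66 V, the device is in the triode region.
I_D = k_p [V_ov · V_SD − ½ V_SD²] = 1.821 × [0.66 × 0.453 − 0.5 × 0.453²] = 0.358 mA.

Triode; I_D = 0.358 mA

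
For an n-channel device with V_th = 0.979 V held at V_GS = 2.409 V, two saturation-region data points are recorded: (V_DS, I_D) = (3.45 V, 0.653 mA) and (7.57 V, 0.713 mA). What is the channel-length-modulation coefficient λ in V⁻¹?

λ = 0.0242 V⁻¹

With V_GS fixed, I_D ∝ (1 + λ V_DS) in saturation, so I_D2/I_D1 = (1 + λ V_DS2)/(1 + λ V_DS1).
0.713/0.653 = 1.092 = (1 + 7.57 λ)/(1 + 3.45 λ).
Solving: λ (I_D1 V_DS2 − I_D2 V_DS1) = I_D2 − I_D1, so λ = (0.713 − 0.653) / (0.653 × 7.57 − 0.713 × 3.45) = 0.06 / 2.48 = 0.0242 V⁻¹.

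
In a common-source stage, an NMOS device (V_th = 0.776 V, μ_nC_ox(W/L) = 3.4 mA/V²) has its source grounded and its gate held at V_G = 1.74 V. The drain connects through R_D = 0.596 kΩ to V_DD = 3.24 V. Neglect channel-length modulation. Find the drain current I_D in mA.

I_D = 1.58 mA

V_GS = V_G = 1.74 V, so V_ov = 1.74 − 0.776 = 0.964 V.
Assume saturation: I_D = ½ k_n V_ov² = 0.5 × 3.4 × 0.964² = 1.58 mA, giving V_DS = V_DD − I_D R_D = 3.24 − 1.58 × 0.596 = 2.3 V.
V_DS = 2.3 V ≥ V_ov = 0.964 V, confirming saturation.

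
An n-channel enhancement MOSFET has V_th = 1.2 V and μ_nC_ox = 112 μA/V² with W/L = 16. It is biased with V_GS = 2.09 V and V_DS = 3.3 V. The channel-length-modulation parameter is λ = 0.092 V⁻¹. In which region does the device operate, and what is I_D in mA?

Saturation; I_D = 0.925 mA

k_n = μ_nC_ox · (W/L) = 1.792 mA/V².
V_ov = V_GS − V_th = 2.09 − 1.2 = 0.89 V.
Since V_DS = 3.3 V ≥ V_ov = 0.89 V, the device is in saturation.
I_D = ½ k_n V_ov² (1 + λ V_DS) = 0.5 × 1.792 × 0.89² × (1 + 0.092 × 3.3) = 0.925 mA.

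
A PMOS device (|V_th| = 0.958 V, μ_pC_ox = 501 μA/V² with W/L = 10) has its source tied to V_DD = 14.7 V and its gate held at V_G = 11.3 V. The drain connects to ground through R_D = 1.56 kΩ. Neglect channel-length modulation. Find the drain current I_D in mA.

V_SG = V_DD − V_G = 14.7 − 11.3 = 3.4 V, so V_ov = 3.4 − 0.958 = 2.44 V.
k_p = μ_pC_ox · (W/L) = 5.01 mA/V².
Assume saturation: I_D = ½ k_p V_ov² = 0.5 × 5.01 × 2.44² = 14.9 mA, giving V_SD = V_DD − I_D R_D = 14.7 − 14.9 × 1.56 = -8.6 V.
But -8.6 V < V_ov = 2.44 V, so the device is actually in triode.
In triode I_D = k_p[V_ov V_SD − ½ V_SD²] and I_D = (V_DD − V_SD)/R_D. Equating: 3.91 V_SD² − 20.09 V_SD + 14.7 = 0, giving V_SD = 0.884 V (the root below V_ov).
I_D = (14.7 − 0.884) / 1.56 = 8.86 mA.

I_D = 8.86 mA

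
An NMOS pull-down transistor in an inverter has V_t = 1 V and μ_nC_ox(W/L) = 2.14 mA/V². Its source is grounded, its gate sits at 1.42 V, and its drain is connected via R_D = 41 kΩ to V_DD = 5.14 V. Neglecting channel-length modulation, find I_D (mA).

V_GS = V_G = 1.42 V, so V_ov = 1.42 − 1 = 0.42 V.
Assume saturation: I_D = ½ k_n V_ov² = 0.5 × 2.14 × 0.42² = 0.189 mA, giving V_DS = V_DD − I_D R_D = 5.14 − 0.189 × 41 = -2.6 V.
But -2.6 V < V_ov = 0.42 V, so the device is actually in triode.
In triode I_D = k_n[V_ov V_DS − ½ V_DS²] and I_D = (V_DD − V_DS)/R_D. Equating: 43.9 V_DS² − 37.85 V_DS + 5.14 = 0, giving V_DS = 0.169 V (the root below V_ov).
I_D = (5.14 − 0.169) / 41 = 0.121 mA.

I_D = 0.121 mA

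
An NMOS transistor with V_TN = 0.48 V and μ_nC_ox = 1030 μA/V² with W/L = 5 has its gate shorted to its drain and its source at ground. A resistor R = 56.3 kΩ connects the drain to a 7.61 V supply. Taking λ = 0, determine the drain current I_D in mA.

With gate tied to drain, V_GS = V_DS ≥ V_GS − V_TN, so the device is in saturation.
k_n = μ_nC_ox · (W/L) = 5.15 mA/V².
KCL at the drain: ½ k_n (V_GS − V_TN)² = (V_DD − V_GS)/R.
Let x = V_GS − 0.48. Then 145 x² + x − 7.13 = 0, giving x = 0.218 V (positive root), so V_GS = 0.698 V.
I_D = (V_DD − V_GS)/R = (7.61 − 0.698) / 56.3 = 0.123 mA.

I_D = 0.123 mA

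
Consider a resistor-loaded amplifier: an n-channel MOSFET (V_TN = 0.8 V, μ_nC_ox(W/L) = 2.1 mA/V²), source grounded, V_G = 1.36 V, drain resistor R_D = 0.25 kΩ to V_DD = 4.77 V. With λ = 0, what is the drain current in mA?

V_GS = V_G = 1.36 V, so V_ov = 1.36 − 0.8 = 0.56 V.
Assume saturation: I_D = ½ k_n V_ov² = 0.5 × 2.1 × 0.56² = 0.329 mA, giving V_DS = V_DD − I_D R_D = 4.77 − 0.329 × 0.25 = 4.69 V.
V_DS = 4.69 V ≥ V_ov = 0.56 V, confirming saturation.

I_D = 0.329 mA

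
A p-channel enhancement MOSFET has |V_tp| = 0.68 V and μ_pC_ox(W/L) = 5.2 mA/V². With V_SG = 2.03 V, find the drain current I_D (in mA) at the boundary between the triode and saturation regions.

I_D = 4.74 mA

At the boundary V_SD = V_ov = V_SG − |V_tp| = 2.03 − 0.68 = 1.35 V.
I_D = ½ k_p V_ov² = 0.5 × 5.2 × 1.35² = 4.74 mA.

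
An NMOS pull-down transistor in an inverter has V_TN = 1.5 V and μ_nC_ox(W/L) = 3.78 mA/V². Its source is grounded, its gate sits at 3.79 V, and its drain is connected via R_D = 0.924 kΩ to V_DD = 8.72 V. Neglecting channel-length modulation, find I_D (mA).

I_D = 8.04 mA

V_GS = V_G = 3.79 V, so V_ov = 3.79 − 1.5 = 2.29 V.
Assume saturation: I_D = ½ k_n V_ov² = 0.5 × 3.78 × 2.29² = 9.91 mA, giving V_DS = V_DD − I_D R_D = 8.72 − 9.91 × 0.924 = -0.438 V.
But -0.438 V < V_ov = 2.29 V, so the device is actually in triode.
In triode I_D = k_n[V_ov V_DS − ½ V_DS²] and I_D = (V_DD − V_DS)/R_D. Equating: 1.75 V_DS² − 8.998 V_DS + 8.72 = 0, giving V_DS = 1.29 V (the root below V_ov).
I_D = (8.72 − 1.29) / 0.924 = 8.04 mA.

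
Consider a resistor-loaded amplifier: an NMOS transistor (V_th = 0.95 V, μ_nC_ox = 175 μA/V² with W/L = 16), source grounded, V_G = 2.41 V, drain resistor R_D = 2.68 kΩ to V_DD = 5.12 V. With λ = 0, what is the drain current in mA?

V_GS = V_G = 2.41 V, so V_ov = 2.41 − 0.95 = 1.46 V.
k_n = μ_nC_ox · (W/L) = 2.8 mA/V².
Assume saturation: I_D = ½ k_n V_ov² = 0.5 × 2.8 × 1.46² = 2.98 mA, giving V_DS = V_DD − I_D R_D = 5.12 − 2.98 × 2.68 = -2.88 V.
But -2.88 V < V_ov = 1.46 V, so the device is actually in triode.
In triode I_D = k_n[V_ov V_DS − ½ V_DS²] and I_D = (V_DD − V_DS)/R_D. Equating: 3.75 V_DS² − 11.96 V_DS + 5.12 = 0, giving V_DS = 0.51 V (the root below V_ov).
I_D = (5.12 − 0.51) / 2.68 = 1.72 mA.

I_D = 1.72 mA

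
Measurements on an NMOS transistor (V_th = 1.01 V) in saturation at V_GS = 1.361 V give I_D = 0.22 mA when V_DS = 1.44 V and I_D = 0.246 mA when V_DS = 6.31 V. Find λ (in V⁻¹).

With V_GS fixed, I_D ∝ (1 + λ V_DS) in saturation, so I_D2/I_D1 = (1 + λ V_DS2)/(1 + λ V_DS1).
0.246/0.22 = 1.118 = (1 + 6.31 λ)/(1 + 1.44 λ).
Solving: λ (I_D1 V_DS2 − I_D2 V_DS1) = I_D2 − I_D1, so λ = (0.246 − 0.22) / (0.22 × 6.31 − 0.246 × 1.44) = 0.026 / 1.03 = 0.0251 V⁻¹.

λ = 0.0251 V⁻¹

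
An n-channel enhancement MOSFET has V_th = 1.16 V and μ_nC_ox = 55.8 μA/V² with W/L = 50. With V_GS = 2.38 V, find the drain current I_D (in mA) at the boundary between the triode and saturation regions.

I_D = 2.08 mA

At the boundary V_DS = V_ov = V_GS − V_th = 2.38 − 1.16 = 1.22 V.
k_n = μ_nC_ox · (W/L) = 2.79 mA/V².
I_D = ½ k_n V_ov² = 0.5 × 2.79 × 1.22² = 2.08 mA.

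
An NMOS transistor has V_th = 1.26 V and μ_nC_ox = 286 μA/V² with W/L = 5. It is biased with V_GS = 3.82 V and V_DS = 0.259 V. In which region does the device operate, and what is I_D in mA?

k_n = μ_nC_ox · (W/L) = 1.43 mA/V².
V_ov = V_GS − V_th = 3.82 − 1.26 = 2.56 V.
Since V_DS = 0.259 V < V_ov = 2.56 V, the device is in the triode region.
I_D = k_n [V_ov · V_DS − ½ V_DS²] = 1.43 × [2.56 × 0.259 − 0.5 × 0.259²] = 0.9 mA.

Triode; I_D = 0.900 mA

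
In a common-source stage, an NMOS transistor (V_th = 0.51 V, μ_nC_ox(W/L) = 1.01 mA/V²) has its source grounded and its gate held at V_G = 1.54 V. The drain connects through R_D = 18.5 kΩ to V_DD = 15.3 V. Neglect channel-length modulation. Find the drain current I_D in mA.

I_D = 0.536 mA

V_GS = V_G = 1.54 V, so V_ov = 1.54 − 0.51 = 1.03 V.
Assume saturation: I_D = ½ k_n V_ov² = 0.5 × 1.01 × 1.03² = 0.536 mA, giving V_DS = V_DD − I_D R_D = 15.3 − 0.536 × 18.5 = 5.39 V.
V_DS = 5.39 V ≥ V_ov = 1.03 V, confirming saturation.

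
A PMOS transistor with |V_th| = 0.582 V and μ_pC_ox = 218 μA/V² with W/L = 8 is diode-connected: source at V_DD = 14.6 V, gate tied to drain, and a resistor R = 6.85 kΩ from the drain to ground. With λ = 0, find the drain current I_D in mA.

With gate tied to drain, V_SG = V_SD ≥ V_SG − |V_th|, so the device is in saturation.
k_p = μ_pC_ox · (W/L) = 1.744 mA/V².
KCL at the drain: ½ k_p (V_SG − |V_th|)² = (V_DD − V_SG)/R.
Let x = V_SG − 0.582. Then 5.97 x² + x − 14.02 = 0, giving x = 1.45 V (positive root), so V_SG = 2.03 V.
I_D = (V_DD − V_SG)/R = (14.6 − 2.03) / 6.85 = 1.83 mA.

I_D = 1.83 mA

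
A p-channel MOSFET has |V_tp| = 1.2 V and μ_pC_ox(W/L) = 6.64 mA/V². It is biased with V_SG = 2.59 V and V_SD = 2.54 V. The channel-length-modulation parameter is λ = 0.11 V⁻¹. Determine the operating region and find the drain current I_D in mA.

Saturation; I_D = 8.21 mA

V_ov = V_SG − |V_tp| = 2.59 − 1.2 = 1.39 V.
Since V_SD = 2.54 V ≥ V_ov = 1.39 V, the device is in saturation.
I_D = ½ k_p V_ov² (1 + λ V_SD) = 0.5 × 6.64 × 1.39² × (1 + 0.11 × 2.54) = 8.21 mA.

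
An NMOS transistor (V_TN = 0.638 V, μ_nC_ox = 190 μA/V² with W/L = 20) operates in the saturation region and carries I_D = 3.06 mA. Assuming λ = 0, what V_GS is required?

V_GS = 1.91 V

k_n = μ_nC_ox · (W/L) = 3.8 mA/V².
In saturation I_D = ½ k_n (V_GS − V_TN)², so V_GS − V_TN = √(2 I_D / k_n) = √(2 × 3.06 / 3.8) = 1.27 V.
V_GS = 0.638 + 1.27 = 1.91 V.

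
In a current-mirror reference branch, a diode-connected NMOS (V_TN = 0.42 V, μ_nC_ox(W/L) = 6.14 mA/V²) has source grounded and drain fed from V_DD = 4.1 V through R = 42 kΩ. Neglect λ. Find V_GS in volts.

With gate tied to drain, V_GS = V_DS ≥ V_GS − V_TN, so the device is in saturation.
KCL at the drain: ½ k_n (V_GS − V_TN)² = (V_DD − V_GS)/R.
Let x = V_GS − 0.42. Then 129 x² + x − 3.68 = 0, giving x = 0.165 V (positive root), so V_GS = 0.585 V.
I_D = (V_DD − V_GS)/R = (4.1 − 0.585) / 42 = 0.0837 mA.

V_GS = 0.585 V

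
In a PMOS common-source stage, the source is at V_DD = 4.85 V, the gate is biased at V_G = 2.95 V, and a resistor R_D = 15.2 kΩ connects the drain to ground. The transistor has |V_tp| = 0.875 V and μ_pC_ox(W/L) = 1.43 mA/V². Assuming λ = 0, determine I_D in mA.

I_D = 0.304 mA

V_SG = V_DD − V_G = 4.85 − 2.95 = 1.9 V, so V_ov = 1.9 − 0.875 = 1.02 V.
Assume saturation: I_D = ½ k_p V_ov² = 0.5 × 1.43 × 1.02² = 0.751 mA, giving V_SD = V_DD − I_D R_D = 4.85 − 0.751 × 15.2 = -6.57 V.
But -6.57 V < V_ov = 1.02 V, so the device is actually in triode.
In triode I_D = k_p[V_ov V_SD − ½ V_SD²] and I_D = (V_DD − V_SD)/R_D. Equating: 10.9 V_SD² − 23.28 V_SD + 4.85 = 0, giving V_SD = 0.234 V (the root below V_ov).
I_D = (4.85 − 0.234) / 15.2 = 0.304 mA.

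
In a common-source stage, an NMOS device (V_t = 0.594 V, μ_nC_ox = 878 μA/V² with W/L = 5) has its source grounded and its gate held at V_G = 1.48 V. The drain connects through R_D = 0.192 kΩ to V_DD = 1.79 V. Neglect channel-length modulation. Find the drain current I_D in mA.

I_D = 1.72 mA

V_GS = V_G = 1.48 V, so V_ov = 1.48 − 0.594 = 0.886 V.
k_n = μ_nC_ox · (W/L) = 4.39 mA/V².
Assume saturation: I_D = ½ k_n V_ov² = 0.5 × 4.39 × 0.886² = 1.72 mA, giving V_DS = V_DD − I_D R_D = 1.79 − 1.72 × 0.192 = 1.46 V.
V_DS = 1.46 V ≥ V_ov = 0.886 V, confirming saturation.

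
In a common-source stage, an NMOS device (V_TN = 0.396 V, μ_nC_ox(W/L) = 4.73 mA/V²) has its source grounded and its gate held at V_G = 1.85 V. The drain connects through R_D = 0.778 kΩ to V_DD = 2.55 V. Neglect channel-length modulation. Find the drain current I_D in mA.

V_GS = V_G = 1.85 V, so V_ov = 1.85 − 0.396 = 1.45 V.
Assume saturation: I_D = ½ k_n V_ov² = 0.5 × 4.73 × 1.45² = 5 mA, giving V_DS = V_DD − I_D R_D = 2.55 − 5 × 0.778 = -1.34 V.
But -1.34 V < V_ov = 1.45 V, so the device is actually in triode.
In triode I_D = k_n[V_ov V_DS − ½ V_DS²] and I_D = (V_DD − V_DS)/R_D. Equating: 1.84 V_DS² − 6.351 V_DS + 2.55 = 0, giving V_DS = 0.464 V (the root below V_ov).
I_D = (2.55 − 0.464) / 0.778 = 2.68 mA.

I_D = 2.68 mA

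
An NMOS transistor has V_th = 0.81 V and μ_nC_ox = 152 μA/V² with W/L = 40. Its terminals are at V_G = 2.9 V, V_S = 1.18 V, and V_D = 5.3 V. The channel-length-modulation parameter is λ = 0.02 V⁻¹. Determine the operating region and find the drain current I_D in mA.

Saturation; I_D = 2.72 mA

V_GS = V_G − V_S = 2.9 − 1.18 = 1.72 V; V_DS = V_D − V_S = 5.3 − 1.18 = 4.12 V.
k_n = μ_nC_ox · (W/L) = 6.08 mA/V².
V_ov = V_GS − V_th = 1.72 − 0.81 = 0.91 V.
Since V_DS = 4.12 V ≥ V_ov = 0.91 V, the device is in saturation.
I_D = ½ k_n V_ov² (1 + λ V_DS) = 0.5 × 6.08 × 0.91² × (1 + 0.02 × 4.12) = 2.72 mA.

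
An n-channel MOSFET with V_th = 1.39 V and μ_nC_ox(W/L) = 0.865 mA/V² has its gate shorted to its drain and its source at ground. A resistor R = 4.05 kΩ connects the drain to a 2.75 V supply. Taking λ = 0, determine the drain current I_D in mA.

I_D = 0.178 mA

With gate tied to drain, V_GS = V_DS ≥ V_GS − V_th, so the device is in saturation.
KCL at the drain: ½ k_n (V_GS − V_th)² = (V_DD − V_GS)/R.
Let x = V_GS − 1.39. Then 1.75 x² + x − 1.36 = 0, giving x = 0.641 V (positive root), so V_GS = 2.03 V.
I_D = (V_DD − V_GS)/R = (2.75 − 2.03) / 4.05 = 0.178 mA.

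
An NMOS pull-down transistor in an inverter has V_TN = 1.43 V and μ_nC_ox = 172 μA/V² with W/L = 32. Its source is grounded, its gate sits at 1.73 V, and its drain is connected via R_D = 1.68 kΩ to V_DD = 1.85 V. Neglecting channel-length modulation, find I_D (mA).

I_D = 0.248 mA

V_GS = V_G = 1.73 V, so V_ov = 1.73 − 1.43 = 0.3 V.
k_n = μ_nC_ox · (W/L) = 5.504 mA/V².
Assume saturation: I_D = ½ k_n V_ov² = 0.5 × 5.504 × 0.3² = 0.248 mA, giving V_DS = V_DD − I_D R_D = 1.85 − 0.248 × 1.68 = 1.43 V.
V_DS = 1.43 V ≥ V_ov = 0.3 V, confirming saturation.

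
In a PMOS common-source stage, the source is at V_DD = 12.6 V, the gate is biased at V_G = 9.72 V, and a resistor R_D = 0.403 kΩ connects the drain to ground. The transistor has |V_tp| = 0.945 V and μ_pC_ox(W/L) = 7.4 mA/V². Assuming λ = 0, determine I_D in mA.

V_SG = V_DD − V_G = 12.6 − 9.72 = 2.88 V, so V_ov = 2.88 − 0.945 = 1.93 V.
Assume saturation: I_D = ½ k_p V_ov² = 0.5 × 7.4 × 1.93² = 13.9 mA, giving V_SD = V_DD − I_D R_D = 12.6 − 13.9 × 0.403 = 7.02 V.
V_SD = 7.02 V ≥ V_ov = 1.93 V, confirming saturation.

I_D = 13.9 mA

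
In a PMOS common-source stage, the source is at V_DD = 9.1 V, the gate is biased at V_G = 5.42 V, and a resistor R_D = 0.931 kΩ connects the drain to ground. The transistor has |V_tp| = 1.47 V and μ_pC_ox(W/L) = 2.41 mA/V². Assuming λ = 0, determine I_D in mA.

V_SG = V_DD − V_G = 9.1 − 5.42 = 3.68 V, so V_ov = 3.68 − 1.47 = 2.21 V.
Assume saturation: I_D = ½ k_p V_ov² = 0.5 × 2.41 × 2.21² = 5.89 mA, giving V_SD = V_DD − I_D R_D = 9.1 − 5.89 × 0.931 = 3.62 V.
V_SD = 3.62 V ≥ V_ov = 2.21 V, confirming saturation.

I_D = 5.89 mA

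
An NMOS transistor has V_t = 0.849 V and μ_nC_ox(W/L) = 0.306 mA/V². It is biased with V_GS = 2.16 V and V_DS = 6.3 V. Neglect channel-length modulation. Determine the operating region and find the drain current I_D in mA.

V_ov = V_GS − V_t = 2.16 − 0.849 = 1.31 V.
Since V_DS = 6.3 V ≥ V_ov = 1.31 V, the device is in saturation.
I_D = ½ k_n V_ov² = 0.5 × 0.306 × 1.31² = 0.263 mA.

Saturation; I_D = 0.263 mA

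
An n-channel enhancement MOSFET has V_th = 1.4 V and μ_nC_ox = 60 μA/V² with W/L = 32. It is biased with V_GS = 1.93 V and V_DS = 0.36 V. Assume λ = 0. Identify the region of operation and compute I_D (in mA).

k_n = μ_nC_ox · (W/L) = 1.92 mA/V².
V_ov = V_GS − V_th = 1.93 − 1.4 = 0.53 V.
Since V_DS = 0.36 V < V_ov = 0.53 V, the device is in the triode region.
I_D = k_n [V_ov · V_DS − ½ V_DS²] = 1.92 × [0.53 × 0.36 − 0.5 × 0.36²] = 0.242 mA.

Triode; I_D = 0.242 mA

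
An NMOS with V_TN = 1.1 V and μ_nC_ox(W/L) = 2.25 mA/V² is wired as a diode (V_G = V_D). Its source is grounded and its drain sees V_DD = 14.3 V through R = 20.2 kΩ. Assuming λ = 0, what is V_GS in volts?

V_GS = 1.84 V

With gate tied to drain, V_GS = V_DS ≥ V_GS − V_TN, so the device is in saturation.
KCL at the drain: ½ k_n (V_GS − V_TN)² = (V_DD − V_GS)/R.
Let x = V_GS − 1.1. Then 22.7 x² + x − 13.2 = 0, giving x = 0.74 V (positive root), so V_GS = 1.84 V.
I_D = (V_DD − V_GS)/R = (14.3 − 1.84) / 20.2 = 0.617 mA.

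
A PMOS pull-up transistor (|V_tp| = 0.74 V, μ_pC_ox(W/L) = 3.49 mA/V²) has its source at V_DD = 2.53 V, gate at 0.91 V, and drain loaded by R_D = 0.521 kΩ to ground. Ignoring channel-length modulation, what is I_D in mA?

V_SG = V_DD − V_G = 2.53 − 0.91 = 1.62 V, so V_ov = 1.62 − 0.74 = 0.88 V.
Assume saturation: I_D = ½ k_p V_ov² = 0.5 × 3.49 × 0.88² = 1.35 mA, giving V_SD = V_DD − I_D R_D = 2.53 − 1.35 × 0.521 = 1.83 V.
V_SD = 1.83 V ≥ V_ov = 0.88 V, confirming saturation.

I_D = 1.35 mA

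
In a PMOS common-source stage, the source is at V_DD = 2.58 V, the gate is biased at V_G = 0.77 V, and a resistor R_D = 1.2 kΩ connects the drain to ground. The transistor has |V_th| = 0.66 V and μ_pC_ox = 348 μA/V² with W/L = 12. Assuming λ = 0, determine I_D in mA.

I_D = 1.77 mA

V_SG = V_DD − V_G = 2.58 − 0.77 = 1.81 V, so V_ov = 1.81 − 0.66 = 1.15 V.
k_p = μ_pC_ox · (W/L) = 4.176 mA/V².
Assume saturation: I_D = ½ k_p V_ov² = 0.5 × 4.176 × 1.15² = 2.76 mA, giving V_SD = V_DD − I_D R_D = 2.58 − 2.76 × 1.2 = -0.734 V.
But -0.734 V < V_ov = 1.15 V, so the device is actually in triode.
In triode I_D = k_p[V_ov V_SD − ½ V_SD²] and I_D = (V_DD − V_SD)/R_D. Equating: 2.51 V_SD² − 6.763 V_SD + 2.58 = 0, giving V_SD = 0.46 V (the root below V_ov).
I_D = (2.58 − 0.46) / 1.2 = 1.77 mA.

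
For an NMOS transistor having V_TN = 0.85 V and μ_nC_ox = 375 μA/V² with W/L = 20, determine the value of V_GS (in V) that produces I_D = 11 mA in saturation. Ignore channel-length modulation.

V_GS = 2.56 V

k_n = μ_nC_ox · (W/L) = 7.5 mA/V².
In saturation I_D = ½ k_n (V_GS − V_TN)², so V_GS − V_TN = √(2 I_D / k_n) = √(2 × 11 / 7.5) = 1.71 V.
V_GS = 0.85 + 1.71 = 2.56 V.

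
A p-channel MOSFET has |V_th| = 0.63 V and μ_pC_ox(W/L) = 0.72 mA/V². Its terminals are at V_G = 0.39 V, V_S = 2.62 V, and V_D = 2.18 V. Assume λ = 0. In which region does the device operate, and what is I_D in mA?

V_SG = V_S − V_G = 2.62 − 0.39 = 2.23 V; V_SD = V_S − V_D = 2.62 − 2.18 = 0.44 V.
V_ov = V_SG − |V_th| = 2.23 − 0.63 = 1.6 V.
Since V_SD = 0.44 V < V_ov = 1.6 V, the device is in the triode region.
I_D = k_p [V_ov · V_SD − ½ V_SD²] = 0.72 × [1.6 × 0.44 − 0.5 × 0.44²] = 0.437 mA.

Triode; I_D = 0.437 mA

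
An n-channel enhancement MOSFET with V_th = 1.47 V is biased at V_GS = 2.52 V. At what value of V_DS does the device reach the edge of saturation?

The boundary between triode and saturation is V_DS = V_GS − V_th = V_ov.
V_ov = 2.52 − 1.47 = 1.05 V.

V_DS,sat = 1.05 V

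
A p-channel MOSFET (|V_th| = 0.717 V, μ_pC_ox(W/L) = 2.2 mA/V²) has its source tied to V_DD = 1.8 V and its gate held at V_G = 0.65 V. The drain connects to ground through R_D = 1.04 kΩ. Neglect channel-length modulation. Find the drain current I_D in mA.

V_SG = V_DD − V_G = 1.8 − 0.65 = 1.15 V, so V_ov = 1.15 − 0.717 = 0.433 V.
Assume saturation: I_D = ½ k_p V_ov² = 0.5 × 2.2 × 0.433² = 0.206 mA, giving V_SD = V_DD − I_D R_D = 1.8 − 0.206 × 1.04 = 1.59 V.
V_SD = 1.59 V ≥ V_ov = 0.433 V, confirming saturation.

I_D = 0.206 mA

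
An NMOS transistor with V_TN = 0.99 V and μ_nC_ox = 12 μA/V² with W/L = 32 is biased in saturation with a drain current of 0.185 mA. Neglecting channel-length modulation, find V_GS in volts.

k_n = μ_nC_ox · (W/L) = 0.384 mA/V².
In saturation I_D = ½ k_n (V_GS − V_TN)², so V_GS − V_TN = √(2 I_D / k_n) = √(2 × 0.185 / 0.384) = 0.982 V.
V_GS = 0.99 + 0.982 = 1.97 V.

V_GS = 1.97 V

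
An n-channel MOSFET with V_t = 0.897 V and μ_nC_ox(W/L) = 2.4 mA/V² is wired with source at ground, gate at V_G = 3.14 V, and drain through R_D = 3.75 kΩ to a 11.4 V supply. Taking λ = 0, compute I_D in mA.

I_D = 2.87 mA

V_GS = V_G = 3.14 V, so V_ov = 3.14 − 0.897 = 2.24 V.
Assume saturation: I_D = ½ k_n V_ov² = 0.5 × 2.4 × 2.24² = 6.04 mA, giving V_DS = V_DD − I_D R_D = 11.4 − 6.04 × 3.75 = -11.2 V.
But -11.2 V < V_ov = 2.24 V, so the device is actually in triode.
In triode I_D = k_n[V_ov V_DS − ½ V_DS²] and I_D = (V_DD − V_DS)/R_D. Equating: 4.5 V_DS² − 21.19 V_DS + 11.4 = 0, giving V_DS = 0.62 V (the root below V_ov).
I_D = (11.4 − 0.62) / 3.75 = 2.87 mA.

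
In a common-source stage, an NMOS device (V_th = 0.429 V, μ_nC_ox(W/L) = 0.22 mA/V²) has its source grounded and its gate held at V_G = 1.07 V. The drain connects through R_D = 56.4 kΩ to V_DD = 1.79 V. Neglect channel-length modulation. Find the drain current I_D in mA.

I_D = 0.0275 mA

V_GS = V_G = 1.07 V, so V_ov = 1.07 − 0.429 = 0.641 V.
Assume saturation: I_D = ½ k_n V_ov² = 0.5 × 0.22 × 0.641² = 0.0452 mA, giving V_DS = V_DD − I_D R_D = 1.79 − 0.0452 × 56.4 = -0.759 V.
But -0.759 V < V_ov = 0.641 V, so the device is actually in triode.
In triode I_D = k_n[V_ov V_DS − ½ V_DS²] and I_D = (V_DD − V_DS)/R_D. Equating: 6.2 V_DS² − 8.954 V_DS + 1.79 = 0, giving V_DS = 0.24 V (the root below V_ov).
I_D = (1.79 − 0.24) / 56.4 = 0.0275 mA.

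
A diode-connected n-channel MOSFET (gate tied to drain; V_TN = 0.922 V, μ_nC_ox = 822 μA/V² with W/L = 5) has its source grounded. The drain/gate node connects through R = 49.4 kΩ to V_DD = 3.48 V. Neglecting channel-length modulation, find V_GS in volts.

V_GS = 1.08 V

With gate tied to drain, V_GS = V_DS ≥ V_GS − V_TN, so the device is in saturation.
k_n = μ_nC_ox · (W/L) = 4.11 mA/V².
KCL at the drain: ½ k_n (V_GS − V_TN)² = (V_DD − V_GS)/R.
Let x = V_GS − 0.922. Then 102 x² + x − 2.558 = 0, giving x = 0.154 V (positive root), so V_GS = 1.08 V.
I_D = (V_DD − V_GS)/R = (3.48 − 1.08) / 49.4 = 0.0487 mA.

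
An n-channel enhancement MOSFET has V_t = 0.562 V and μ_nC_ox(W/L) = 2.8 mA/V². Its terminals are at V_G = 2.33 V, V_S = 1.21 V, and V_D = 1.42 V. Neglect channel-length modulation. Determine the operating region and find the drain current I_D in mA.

V_GS = V_G − V_S = 2.33 − 1.21 = 1.12 V; V_DS = V_D − V_S = 1.42 − 1.21 = 0.21 V.
V_ov = V_GS − V_t = 1.12 − 0.562 = 0.558 V.
Since V_DS = 0.21 V < V_ov = 0.558 V, the device is in the triode region.
I_D = k_n [V_ov · V_DS − ½ V_DS²] = 2.8 × [0.558 × 0.21 − 0.5 × 0.21²] = 0.266 mA.

Triode; I_D = 0.266 mA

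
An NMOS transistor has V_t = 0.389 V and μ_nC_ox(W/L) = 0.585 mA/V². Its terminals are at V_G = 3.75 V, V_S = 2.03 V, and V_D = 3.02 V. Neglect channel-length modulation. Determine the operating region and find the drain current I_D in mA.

Triode; I_D = 0.484 mA

V_GS = V_G − V_S = 3.75 − 2.03 = 1.72 V; V_DS = V_D − V_S = 3.02 − 2.03 = 0.99 V.
V_ov = V_GS − V_t = 1.72 − 0.389 = 1.33 V.
Since V_DS = 0.99 V < V_ov = 1.33 V, the device is in the triode region.
I_D = k_n [V_ov · V_DS − ½ V_DS²] = 0.585 × [1.33 × 0.99 − 0.5 × 0.99²] = 0.484 mA.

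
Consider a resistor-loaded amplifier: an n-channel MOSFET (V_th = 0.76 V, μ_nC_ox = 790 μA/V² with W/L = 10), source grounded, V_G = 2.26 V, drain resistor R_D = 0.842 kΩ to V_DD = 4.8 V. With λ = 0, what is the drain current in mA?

I_D = 5.08 mA

V_GS = V_G = 2.26 V, so V_ov = 2.26 − 0.76 = 1.5 V.
k_n = μ_nC_ox · (W/L) = 7.9 mA/V².
Assume saturation: I_D = ½ k_n V_ov² = 0.5 × 7.9 × 1.5² = 8.89 mA, giving V_DS = V_DD − I_D R_D = 4.8 − 8.89 × 0.842 = -2.68 V.
But -2.68 V < V_ov = 1.5 V, so the device is actually in triode.
In triode I_D = k_n[V_ov V_DS − ½ V_DS²] and I_D = (V_DD − V_DS)/R_D. Equating: 3.33 V_DS² − 10.98 V_DS + 4.8 = 0, giving V_DS = 0.519 V (the root below V_ov).
I_D = (4.8 − 0.519) / 0.842 = 5.08 mA.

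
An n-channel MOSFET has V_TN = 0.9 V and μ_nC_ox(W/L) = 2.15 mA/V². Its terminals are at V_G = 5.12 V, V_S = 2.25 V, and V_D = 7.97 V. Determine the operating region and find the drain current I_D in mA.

V_GS = V_G − V_S = 5.12 − 2.25 = 2.87 V; V_DS = V_D − V_S = 7.97 − 2.25 = 5.72 V.
V_ov = V_GS − V_TN = 2.87 − 0.9 = 1.97 V.
Since V_DS = 5.72 V ≥ V_ov = 1.97 V, the device is in saturation.
I_D = ½ k_n V_ov² = 0.5 × 2.15 × 1.97² = 4.17 mA.

Saturation; I_D = 4.17 mA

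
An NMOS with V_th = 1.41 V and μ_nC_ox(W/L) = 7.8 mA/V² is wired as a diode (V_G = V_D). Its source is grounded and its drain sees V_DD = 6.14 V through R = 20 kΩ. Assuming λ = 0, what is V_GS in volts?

With gate tied to drain, V_GS = V_DS ≥ V_GS − V_th, so the device is in saturation.
KCL at the drain: ½ k_n (V_GS − V_th)² = (V_DD − V_GS)/R.
Let x = V_GS − 1.41. Then 78 x² + x − 4.73 = 0, giving x = 0.24 V (positive root), so V_GS = 1.65 V.
I_D = (V_DD − V_GS)/R = (6.14 − 1.65) / 20 = 0.225 mA.

V_GS = 1.65 V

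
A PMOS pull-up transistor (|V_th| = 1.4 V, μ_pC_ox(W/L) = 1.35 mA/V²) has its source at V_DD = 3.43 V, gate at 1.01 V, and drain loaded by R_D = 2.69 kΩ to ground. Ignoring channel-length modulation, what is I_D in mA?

V_SG = V_DD − V_G = 3.43 − 1.01 = 2.42 V, so V_ov = 2.42 − 1.4 = 1.02 V.
Assume saturation: I_D = ½ k_p V_ov² = 0.5 × 1.35 × 1.02² = 0.702 mA, giving V_SD = V_DD − I_D R_D = 3.43 − 0.702 × 2.69 = 1.54 V.
V_SD = 1.54 V ≥ V_ov = 1.02 V, confirming saturation.

I_D = 0.702 mA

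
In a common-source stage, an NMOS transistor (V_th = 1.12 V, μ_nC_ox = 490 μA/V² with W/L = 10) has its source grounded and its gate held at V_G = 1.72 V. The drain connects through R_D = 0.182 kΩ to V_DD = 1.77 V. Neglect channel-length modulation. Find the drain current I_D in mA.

I_D = 0.882 mA

V_GS = V_G = 1.72 V, so V_ov = 1.72 − 1.12 = 0.6 V.
k_n = μ_nC_ox · (W/L) = 4.9 mA/V².
Assume saturation: I_D = ½ k_n V_ov² = 0.5 × 4.9 × 0.6² = 0.882 mA, giving V_DS = V_DD − I_D R_D = 1.77 − 0.882 × 0.182 = 1.61 V.
V_DS = 1.61 V ≥ V_ov = 0.6 V, confirming saturation.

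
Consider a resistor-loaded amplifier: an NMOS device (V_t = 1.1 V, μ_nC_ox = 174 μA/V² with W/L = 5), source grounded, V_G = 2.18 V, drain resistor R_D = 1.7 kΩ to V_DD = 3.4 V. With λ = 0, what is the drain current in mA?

V_GS = V_G = 2.18 V, so V_ov = 2.18 − 1.1 = 1.08 V.
k_n = μ_nC_ox · (W/L) = 0.87 mA/V².
Assume saturation: I_D = ½ k_n V_ov² = 0.5 × 0.87 × 1.08² = 0.507 mA, giving V_DS = V_DD − I_D R_D = 3.4 − 0.507 × 1.7 = 2.54 V.
V_DS = 2.54 V ≥ V_ov = 1.08 V, confirming saturation.

I_D = 0.507 mA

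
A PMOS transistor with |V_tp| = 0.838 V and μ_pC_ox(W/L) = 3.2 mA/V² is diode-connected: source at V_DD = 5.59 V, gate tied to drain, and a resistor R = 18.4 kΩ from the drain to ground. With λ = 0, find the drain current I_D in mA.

I_D = 0.237 mA

With gate tied to drain, V_SG = V_SD ≥ V_SG − |V_tp|, so the device is in saturation.
KCL at the drain: ½ k_p (V_SG − |V_tp|)² = (V_DD − V_SG)/R.
Let x = V_SG − 0.838. Then 29.4 x² + x − 4.752 = 0, giving x = 0.385 V (positive root), so V_SG = 1.22 V.
I_D = (V_DD − V_SG)/R = (5.59 − 1.22) / 18.4 = 0.237 mA.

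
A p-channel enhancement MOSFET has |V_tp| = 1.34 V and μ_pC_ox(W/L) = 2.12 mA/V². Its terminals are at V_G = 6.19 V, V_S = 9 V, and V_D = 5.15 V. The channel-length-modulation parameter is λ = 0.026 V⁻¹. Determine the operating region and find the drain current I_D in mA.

V_SG = V_S − V_G = 9 − 6.19 = 2.81 V; V_SD = V_S − V_D = 9 − 5.15 = 3.85 V.
V_ov = V_SG − |V_tp| = 2.81 − 1.34 = 1.47 V.
Since V_SD = 3.85 V ≥ V_ov = 1.47 V, the device is in saturation.
I_D = ½ k_p V_ov² (1 + λ V_SD) = 0.5 × 2.12 × 1.47² × (1 + 0.026 × 3.85) = 2.52 mA.

Saturation; I_D = 2.52 mA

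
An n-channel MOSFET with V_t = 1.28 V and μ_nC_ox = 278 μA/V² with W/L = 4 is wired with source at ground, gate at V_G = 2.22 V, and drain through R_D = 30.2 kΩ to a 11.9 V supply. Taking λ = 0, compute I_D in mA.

I_D = 0.378 mA

V_GS = V_G = 2.22 V, so V_ov = 2.22 − 1.28 = 0.94 V.
k_n = μ_nC_ox · (W/L) = 1.112 mA/V².
Assume saturation: I_D = ½ k_n V_ov² = 0.5 × 1.112 × 0.94² = 0.491 mA, giving V_DS = V_DD − I_D R_D = 11.9 − 0.491 × 30.2 = -2.94 V.
But -2.94 V < V_ov = 0.94 V, so the device is actually in triode.
In triode I_D = k_n[V_ov V_DS − ½ V_DS²] and I_D = (V_DD − V_DS)/R_D. Equating: 16.8 V_DS² − 32.57 V_DS + 11.9 = 0, giving V_DS = 0.488 V (the root below V_ov).
I_D = (11.9 − 0.488) / 30.2 = 0.378 mA.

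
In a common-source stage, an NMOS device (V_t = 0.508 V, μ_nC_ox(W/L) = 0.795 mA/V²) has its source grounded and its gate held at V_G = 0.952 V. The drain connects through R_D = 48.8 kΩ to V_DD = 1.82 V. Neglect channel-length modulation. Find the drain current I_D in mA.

V_GS = V_G = 0.952 V, so V_ov = 0.952 − 0.508 = 0.444 V.
Assume saturation: I_D = ½ k_n V_ov² = 0.5 × 0.795 × 0.444² = 0.0784 mA, giving V_DS = V_DD − I_D R_D = 1.82 − 0.0784 × 48.8 = -2 V.
But -2 V < V_ov = 0.444 V, so the device is actually in triode.
In triode I_D = k_n[V_ov V_DS − ½ V_DS²] and I_D = (V_DD − V_DS)/R_D. Equating: 19.4 V_DS² − 18.23 V_DS + 1.82 = 0, giving V_DS = 0.114 V (the root below V_ov).
I_D = (1.82 − 0.114) / 48.8 = 0.035 mA.

I_D = 0.0350 mA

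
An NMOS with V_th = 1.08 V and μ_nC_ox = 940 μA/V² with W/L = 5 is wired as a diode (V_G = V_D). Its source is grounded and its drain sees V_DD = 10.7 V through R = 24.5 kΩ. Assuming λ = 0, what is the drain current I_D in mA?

With gate tied to drain, V_GS = V_DS ≥ V_GS − V_th, so the device is in saturation.
k_n = μ_nC_ox · (W/L) = 4.7 mA/V².
KCL at the drain: ½ k_n (V_GS − V_th)² = (V_DD − V_GS)/R.
Let x = V_GS − 1.08. Then 57.6 x² + x − 9.62 = 0, giving x = 0.4 V (positive root), so V_GS = 1.48 V.
I_D = (V_DD − V_GS)/R = (10.7 − 1.48) / 24.5 = 0.376 mA.

I_D = 0.376 mA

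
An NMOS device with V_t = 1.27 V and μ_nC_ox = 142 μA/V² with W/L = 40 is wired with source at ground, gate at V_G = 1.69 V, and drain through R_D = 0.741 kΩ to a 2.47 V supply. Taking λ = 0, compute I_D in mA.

I_D = 0.501 mA

V_GS = V_G = 1.69 V, so V_ov = 1.69 − 1.27 = 0.42 V.
k_n = μ_nC_ox · (W/L) = 5.68 mA/V².
Assume saturation: I_D = ½ k_n V_ov² = 0.5 × 5.68 × 0.42² = 0.501 mA, giving V_DS = V_DD − I_D R_D = 2.47 − 0.501 × 0.741 = 2.1 V.
V_DS = 2.1 V ≥ V_ov = 0.42 V, confirming saturation.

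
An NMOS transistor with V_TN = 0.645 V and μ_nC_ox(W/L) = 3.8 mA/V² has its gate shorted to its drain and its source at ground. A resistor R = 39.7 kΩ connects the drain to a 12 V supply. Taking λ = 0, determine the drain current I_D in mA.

I_D = 0.276 mA

With gate tied to drain, V_GS = V_DS ≥ V_GS − V_TN, so the device is in saturation.
KCL at the drain: ½ k_n (V_GS − V_TN)² = (V_DD − V_GS)/R.
Let x = V_GS − 0.645. Then 75.4 x² + x − 11.36 = 0, giving x = 0.381 V (positive root), so V_GS = 1.03 V.
I_D = (V_DD − V_GS)/R = (12 − 1.03) / 39.7 = 0.276 mA.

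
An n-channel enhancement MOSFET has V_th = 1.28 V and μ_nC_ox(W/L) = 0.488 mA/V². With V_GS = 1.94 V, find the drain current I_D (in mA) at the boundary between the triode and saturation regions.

I_D = 0.106 mA

At the boundary V_DS = V_ov = V_GS − V_th = 1.94 − 1.28 = 0.66 V.
I_D = ½ k_n V_ov² = 0.5 × 0.488 × 0.66² = 0.106 mA.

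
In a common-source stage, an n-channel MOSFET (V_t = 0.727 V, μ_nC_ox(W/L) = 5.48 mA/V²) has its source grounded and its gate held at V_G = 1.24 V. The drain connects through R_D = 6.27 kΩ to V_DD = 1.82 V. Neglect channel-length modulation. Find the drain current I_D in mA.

V_GS = V_G = 1.24 V, so V_ov = 1.24 − 0.727 = 0.513 V.
Assume saturation: I_D = ½ k_n V_ov² = 0.5 × 5.48 × 0.513² = 0.721 mA, giving V_DS = V_DD − I_D R_D = 1.82 − 0.721 × 6.27 = -2.7 V.
But -2.7 V < V_ov = 0.513 V, so the device is actually in triode.
In triode I_D = k_n[V_ov V_DS − ½ V_DS²] and I_D = (V_DD − V_DS)/R_D. Equating: 17.2 V_DS² − 18.63 V_DS + 1.82 = 0, giving V_DS = 0.109 V (the root below V_ov).
I_D = (1.82 − 0.109) / 6.27 = 0.273 mA.

I_D = 0.273 mA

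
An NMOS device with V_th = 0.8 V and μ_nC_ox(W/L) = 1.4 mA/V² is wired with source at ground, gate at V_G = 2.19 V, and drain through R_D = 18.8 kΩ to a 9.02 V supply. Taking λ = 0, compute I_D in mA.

I_D = 0.466 mA

V_GS = V_G = 2.19 V, so V_ov = 2.19 − 0.8 = 1.39 V.
Assume saturation: I_D = ½ k_n V_ov² = 0.5 × 1.4 × 1.39² = 1.35 mA, giving V_DS = V_DD − I_D R_D = 9.02 − 1.35 × 18.8 = -16.4 V.
But -16.4 V < V_ov = 1.39 V, so the device is actually in triode.
In triode I_D = k_n[V_ov V_DS − ½ V_DS²] and I_D = (V_DD − V_DS)/R_D. Equating: 13.2 V_DS² − 37.58 V_DS + 9.02 = 0, giving V_DS = 0.264 V (the root below V_ov).
I_D = (9.02 − 0.264) / 18.8 = 0.466 mA.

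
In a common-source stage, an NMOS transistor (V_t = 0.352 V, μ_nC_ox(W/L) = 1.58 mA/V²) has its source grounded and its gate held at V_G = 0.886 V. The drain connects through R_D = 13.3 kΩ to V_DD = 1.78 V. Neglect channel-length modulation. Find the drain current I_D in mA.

I_D = 0.121 mA

V_GS = V_G = 0.886 V, so V_ov = 0.886 − 0.352 = 0.534 V.
Assume saturation: I_D = ½ k_n V_ov² = 0.5 × 1.58 × 0.534² = 0.225 mA, giving V_DS = V_DD − I_D R_D = 1.78 − 0.225 × 13.3 = -1.22 V.
But -1.22 V < V_ov = 0.534 V, so the device is actually in triode.
In triode I_D = k_n[V_ov V_DS − ½ V_DS²] and I_D = (V_DD − V_DS)/R_D. Equating: 10.5 V_DS² − 12.22 V_DS + 1.78 = 0, giving V_DS = 0.171 V (the root below V_ov).
I_D = (1.78 − 0.171) / 13.3 = 0.121 mA.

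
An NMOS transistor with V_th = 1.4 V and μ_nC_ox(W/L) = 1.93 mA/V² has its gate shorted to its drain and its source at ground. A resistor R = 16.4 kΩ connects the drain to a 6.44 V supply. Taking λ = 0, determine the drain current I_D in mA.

I_D = 0.275 mA

With gate tied to drain, V_GS = V_DS ≥ V_GS − V_th, so the device is in saturation.
KCL at the drain: ½ k_n (V_GS − V_th)² = (V_DD − V_GS)/R.
Let x = V_GS − 1.4. Then 15.8 x² + x − 5.04 = 0, giving x = 0.534 V (positive root), so V_GS = 1.93 V.
I_D = (V_DD − V_GS)/R = (6.44 − 1.93) / 16.4 = 0.275 mA.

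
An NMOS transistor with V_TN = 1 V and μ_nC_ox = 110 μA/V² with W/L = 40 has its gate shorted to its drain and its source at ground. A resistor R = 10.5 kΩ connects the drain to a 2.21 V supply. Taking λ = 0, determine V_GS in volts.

V_GS = 1.21 V

With gate tied to drain, V_GS = V_DS ≥ V_GS − V_TN, so the device is in saturation.
k_n = μ_nC_ox · (W/L) = 4.4 mA/V².
KCL at the drain: ½ k_n (V_GS − V_TN)² = (V_DD − V_GS)/R.
Let x = V_GS − 1. Then 23.1 x² + x − 1.21 = 0, giving x = 0.208 V (positive root), so V_GS = 1.21 V.
I_D = (V_DD − V_GS)/R = (2.21 − 1.21) / 10.5 = 0.0954 mA.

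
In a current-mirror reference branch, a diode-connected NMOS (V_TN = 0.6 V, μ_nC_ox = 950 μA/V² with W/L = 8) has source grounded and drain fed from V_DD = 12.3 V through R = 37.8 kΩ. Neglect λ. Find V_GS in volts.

V_GS = 0.882 V

With gate tied to drain, V_GS = V_DS ≥ V_GS − V_TN, so the device is in saturation.
k_n = μ_nC_ox · (W/L) = 7.6 mA/V².
KCL at the drain: ½ k_n (V_GS − V_TN)² = (V_DD − V_GS)/R.
Let x = V_GS − 0.6. Then 144 x² + x − 11.7 = 0, giving x = 0.282 V (positive root), so V_GS = 0.882 V.
I_D = (V_DD − V_GS)/R = (12.3 − 0.882) / 37.8 = 0.302 mA.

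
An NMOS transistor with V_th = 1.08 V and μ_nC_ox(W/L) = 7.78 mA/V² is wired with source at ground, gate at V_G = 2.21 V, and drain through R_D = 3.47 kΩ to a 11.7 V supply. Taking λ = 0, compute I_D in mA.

V_GS = V_G = 2.21 V, so V_ov = 2.21 − 1.08 = 1.13 V.
Assume saturation: I_D = ½ k_n V_ov² = 0.5 × 7.78 × 1.13² = 4.97 mA, giving V_DS = V_DD − I_D R_D = 11.7 − 4.97 × 3.47 = -5.54 V.
But -5.54 V < V_ov = 1.13 V, so the device is actually in triode.
In triode I_D = k_n[V_ov V_DS − ½ V_DS²] and I_D = (V_DD − V_DS)/R_D. Equating: 13.5 V_DS² − 31.51 V_DS + 11.7 = 0, giving V_DS = 0.463 V (the root below V_ov).
I_D = (11.7 − 0.463) / 3.47 = 3.24 mA.

I_D = 3.24 mA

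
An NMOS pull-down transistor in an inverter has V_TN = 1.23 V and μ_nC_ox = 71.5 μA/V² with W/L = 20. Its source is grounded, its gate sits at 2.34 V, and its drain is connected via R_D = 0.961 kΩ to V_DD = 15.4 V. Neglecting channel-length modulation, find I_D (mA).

V_GS = V_G = 2.34 V, so V_ov = 2.34 − 1.23 = 1.11 V.
k_n = μ_nC_ox · (W/L) = 1.43 mA/V².
Assume saturation: I_D = ½ k_n V_ov² = 0.5 × 1.43 × 1.11² = 0.881 mA, giving V_DS = V_DD − I_D R_D = 15.4 − 0.881 × 0.961 = 14.6 V.
V_DS = 14.6 V ≥ V_ov = 1.11 V, confirming saturation.

I_D = 0.881 mA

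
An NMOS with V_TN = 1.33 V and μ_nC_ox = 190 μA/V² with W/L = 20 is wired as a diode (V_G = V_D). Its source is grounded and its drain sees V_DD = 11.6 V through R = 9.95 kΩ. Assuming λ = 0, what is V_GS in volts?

V_GS = 2.04 V

With gate tied to drain, V_GS = V_DS ≥ V_GS − V_TN, so the device is in saturation.
k_n = μ_nC_ox · (W/L) = 3.8 mA/V².
KCL at the drain: ½ k_n (V_GS − V_TN)² = (V_DD − V_GS)/R.
Let x = V_GS − 1.33. Then 18.9 x² + x − 10.27 = 0, giving x = 0.711 V (positive root), so V_GS = 2.04 V.
I_D = (V_DD − V_GS)/R = (11.6 − 2.04) / 9.95 = 0.961 mA.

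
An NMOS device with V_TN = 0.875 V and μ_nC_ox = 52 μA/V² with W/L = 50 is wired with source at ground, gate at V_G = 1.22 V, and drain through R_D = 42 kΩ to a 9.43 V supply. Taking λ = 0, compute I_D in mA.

I_D = 0.155 mA

V_GS = V_G = 1.22 V, so V_ov = 1.22 − 0.875 = 0.345 V.
k_n = μ_nC_ox · (W/L) = 2.6 mA/V².
Assume saturation: I_D = ½ k_n V_ov² = 0.5 × 2.6 × 0.345² = 0.155 mA, giving V_DS = V_DD − I_D R_D = 9.43 − 0.155 × 42 = 2.93 V.
V_DS = 2.93 V ≥ V_ov = 0.345 V, confirming saturation.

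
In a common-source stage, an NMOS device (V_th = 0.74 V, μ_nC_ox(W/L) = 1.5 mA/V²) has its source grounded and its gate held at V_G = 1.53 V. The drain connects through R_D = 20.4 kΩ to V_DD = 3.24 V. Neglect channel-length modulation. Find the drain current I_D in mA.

V_GS = V_G = 1.53 V, so V_ov = 1.53 − 0.74 = 0.79 V.
Assume saturation: I_D = ½ k_n V_ov² = 0.5 × 1.5 × 0.79² = 0.468 mA, giving V_DS = V_DD − I_D R_D = 3.24 − 0.468 × 20.4 = -6.31 V.
But -6.31 V < V_ov = 0.79 V, so the device is actually in triode.
In triode I_D = k_n[V_ov V_DS − ½ V_DS²] and I_D = (V_DD − V_DS)/R_D. Equating: 15.3 V_DS² − 25.17 V_DS + 3.24 = 0, giving V_DS = 0.141 V (the root below V_ov).
I_D = (3.24 − 0.141) / 20.4 = 0.152 mA.

I_D = 0.152 mA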